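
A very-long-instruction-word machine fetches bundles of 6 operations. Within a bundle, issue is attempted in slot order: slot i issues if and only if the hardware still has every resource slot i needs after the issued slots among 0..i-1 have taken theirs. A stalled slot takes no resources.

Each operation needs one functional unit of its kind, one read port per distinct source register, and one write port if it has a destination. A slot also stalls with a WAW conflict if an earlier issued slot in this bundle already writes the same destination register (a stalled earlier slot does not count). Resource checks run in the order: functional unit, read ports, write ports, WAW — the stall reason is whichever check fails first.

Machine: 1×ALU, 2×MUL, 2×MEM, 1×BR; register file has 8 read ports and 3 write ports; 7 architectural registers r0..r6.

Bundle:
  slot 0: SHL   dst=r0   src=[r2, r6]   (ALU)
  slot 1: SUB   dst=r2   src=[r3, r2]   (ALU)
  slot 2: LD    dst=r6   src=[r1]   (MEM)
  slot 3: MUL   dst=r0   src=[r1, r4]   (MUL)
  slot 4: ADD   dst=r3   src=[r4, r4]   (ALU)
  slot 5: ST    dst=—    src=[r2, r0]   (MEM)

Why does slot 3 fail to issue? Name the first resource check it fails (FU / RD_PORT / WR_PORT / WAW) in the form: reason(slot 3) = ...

  0. ALU→r0 ⇒ go  {0A/2Mu/2Ld/1B | 6r 2w}
  1. ALU→r2 ⇒ no(FU)  {0A/2Mu/2Ld/1B | 6r 2w}
  2. MEM→r6 ⇒ go  {0A/2Mu/1Ld/1B | 5r 1w}
  3. MUL→r0 ⇒ no(WAW)  {0A/2Mu/1Ld/1B | 5r 1w}
  4. ALU→r3 ⇒ no(FU)  {0A/2Mu/1Ld/1B | 5r 1w}
  5. MEM ⇒ go  {0A/2Mu/0Ld/1B | 3r 1w}

reason(slot 3) = WAW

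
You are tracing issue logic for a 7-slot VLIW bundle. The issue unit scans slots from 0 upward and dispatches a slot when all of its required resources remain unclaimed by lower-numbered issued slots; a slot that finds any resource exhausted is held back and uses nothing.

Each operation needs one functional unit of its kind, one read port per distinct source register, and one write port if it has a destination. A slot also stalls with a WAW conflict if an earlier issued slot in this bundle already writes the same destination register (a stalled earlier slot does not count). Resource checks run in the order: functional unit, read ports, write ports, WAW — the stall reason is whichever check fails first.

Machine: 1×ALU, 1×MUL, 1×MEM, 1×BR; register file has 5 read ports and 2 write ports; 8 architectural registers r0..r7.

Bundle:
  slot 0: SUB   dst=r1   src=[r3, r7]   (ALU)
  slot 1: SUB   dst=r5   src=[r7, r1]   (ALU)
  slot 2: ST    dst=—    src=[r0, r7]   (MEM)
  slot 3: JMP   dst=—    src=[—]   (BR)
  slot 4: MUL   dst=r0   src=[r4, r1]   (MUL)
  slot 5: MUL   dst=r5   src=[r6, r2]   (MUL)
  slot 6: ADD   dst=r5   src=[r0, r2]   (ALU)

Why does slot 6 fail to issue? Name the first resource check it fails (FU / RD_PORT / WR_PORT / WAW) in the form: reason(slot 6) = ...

slot 0 (ALU): ISSUE — free A0,Mu1,Ld1,B1 rp3 wp1
slot 1 (ALU): stall FU — free A0,Mu1,Ld1,B1 rp3 wp1
slot 2 (MEM): ISSUE — free A0,Mu1,Ld0,B1 rp1 wp1
slot 3 (BR): ISSUE — free A0,Mu1,Ld0,B0 rp1 wp1
slot 4 (MUL): stall RD_PORT — free A0,Mu1,Ld0,B0 rp1 wp1
slot 5 (MUL): stall RD_PORT — free A0,Mu1,Ld0,B0 rp1 wp1
slot 6 (ALU): stall FU — free A0,Mu1,Ld0,B0 rp1 wp1

reason(slot 6) = FU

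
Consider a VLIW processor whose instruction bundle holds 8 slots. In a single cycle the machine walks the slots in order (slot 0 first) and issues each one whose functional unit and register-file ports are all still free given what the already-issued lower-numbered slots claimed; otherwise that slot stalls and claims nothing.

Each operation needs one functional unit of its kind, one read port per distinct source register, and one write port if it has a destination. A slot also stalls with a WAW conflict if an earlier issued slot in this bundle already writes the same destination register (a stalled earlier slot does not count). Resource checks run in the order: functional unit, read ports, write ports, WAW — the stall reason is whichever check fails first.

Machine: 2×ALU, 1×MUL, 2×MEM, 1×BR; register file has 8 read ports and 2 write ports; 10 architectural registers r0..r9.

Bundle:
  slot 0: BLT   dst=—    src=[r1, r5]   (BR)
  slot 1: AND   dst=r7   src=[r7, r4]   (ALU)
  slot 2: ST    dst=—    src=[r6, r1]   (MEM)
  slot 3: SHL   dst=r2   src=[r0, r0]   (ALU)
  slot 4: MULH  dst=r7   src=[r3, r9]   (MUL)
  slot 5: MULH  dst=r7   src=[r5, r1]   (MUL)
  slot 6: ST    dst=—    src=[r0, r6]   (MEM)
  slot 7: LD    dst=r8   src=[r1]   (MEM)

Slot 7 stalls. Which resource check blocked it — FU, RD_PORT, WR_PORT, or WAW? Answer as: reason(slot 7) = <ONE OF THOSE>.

slot 0 (BR): ISSUE — free A2,Mu1,Ld2,B0 rp6 wp2
slot 1 (ALU): ISSUE — free A1,Mu1,Ld2,B0 rp4 wp1
slot 2 (MEM): ISSUE — free A1,Mu1,Ld1,B0 rp2 wp1
slot 3 (ALU): ISSUE — free A0,Mu1,Ld1,B0 rp1 wp0
slot 4 (MUL): stall RD_PORT — free A0,Mu1,Ld1,B0 rp1 wp0
slot 5 (MUL): stall RD_PORT — free A0,Mu1,Ld1,B0 rp1 wp0
slot 6 (MEM): stall RD_PORT — free A0,Mu1,Ld1,B0 rp1 wp0
slot 7 (MEM): stall WR_PORT — free A0,Mu1,Ld1,B0 rp1 wp0

reason(slot 7) = WR_PORT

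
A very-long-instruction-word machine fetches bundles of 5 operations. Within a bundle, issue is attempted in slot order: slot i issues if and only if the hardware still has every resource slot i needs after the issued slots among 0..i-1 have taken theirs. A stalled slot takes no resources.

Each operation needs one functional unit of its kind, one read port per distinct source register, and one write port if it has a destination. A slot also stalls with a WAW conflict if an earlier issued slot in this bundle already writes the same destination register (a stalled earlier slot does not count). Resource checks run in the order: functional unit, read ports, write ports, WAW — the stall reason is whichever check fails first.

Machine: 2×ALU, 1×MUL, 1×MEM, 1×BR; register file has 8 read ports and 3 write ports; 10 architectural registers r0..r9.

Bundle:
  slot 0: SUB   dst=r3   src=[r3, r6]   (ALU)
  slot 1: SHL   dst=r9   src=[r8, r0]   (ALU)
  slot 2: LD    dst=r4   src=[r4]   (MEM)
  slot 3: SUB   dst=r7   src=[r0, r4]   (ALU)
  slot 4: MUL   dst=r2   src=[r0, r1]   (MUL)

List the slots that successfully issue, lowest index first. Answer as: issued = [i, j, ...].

issued = [0, 1, 2]

[0] ALU needs rd=2 wr=1: ok; after: ALU=1 MUL=1 MEM=1 BR=1, R=6, W=2
[1] ALU needs rd=2 wr=1: ok; after: ALU=0 MUL=1 MEM=1 BR=1, R=4, W=1
[2] MEM needs rd=1 wr=1: ok; after: ALU=0 MUL=1 MEM=0 BR=1, R=3, W=0
[3] ALU needs rd=2 wr=1: FU; after: ALU=0 MUL=1 MEM=0 BR=1, R=3, W=0
[4] MUL needs rd=2 wr=1: WR_PORT; after: ALU=0 MUL=1 MEM=0 BR=1, R=3, W=0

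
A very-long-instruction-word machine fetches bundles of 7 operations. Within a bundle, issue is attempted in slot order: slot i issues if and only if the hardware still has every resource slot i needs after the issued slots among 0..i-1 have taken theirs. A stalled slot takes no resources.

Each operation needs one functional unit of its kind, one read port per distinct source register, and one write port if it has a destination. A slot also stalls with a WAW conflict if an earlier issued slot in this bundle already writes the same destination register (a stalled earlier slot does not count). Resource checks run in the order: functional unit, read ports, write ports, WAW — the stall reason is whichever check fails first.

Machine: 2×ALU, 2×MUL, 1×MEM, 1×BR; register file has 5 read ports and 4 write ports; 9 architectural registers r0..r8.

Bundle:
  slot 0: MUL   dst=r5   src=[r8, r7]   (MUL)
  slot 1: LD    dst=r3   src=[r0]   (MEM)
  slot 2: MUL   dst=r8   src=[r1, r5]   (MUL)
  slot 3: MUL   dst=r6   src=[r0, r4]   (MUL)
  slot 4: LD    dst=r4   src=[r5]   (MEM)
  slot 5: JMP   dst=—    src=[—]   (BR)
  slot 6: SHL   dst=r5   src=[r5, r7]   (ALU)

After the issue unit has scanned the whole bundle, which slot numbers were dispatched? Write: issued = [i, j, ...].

  0. MUL→r5 ⇒ go  {2A/1Mu/1Ld/1B | 3r 3w}
  1. MEM→r3 ⇒ go  {2A/1Mu/0Ld/1B | 2r 2w}
  2. MUL→r8 ⇒ go  {2A/0Mu/0Ld/1B | 0r 1w}
  3. MUL→r6 ⇒ no(FU)  {2A/0Mu/0Ld/1B | 0r 1w}
  4. MEM→r4 ⇒ no(FU)  {2A/0Mu/0Ld/1B | 0r 1w}
  5. BR ⇒ go  {2A/0Mu/0Ld/0B | 0r 1w}
  6. ALU→r5 ⇒ no(RD_PORT)  {2A/0Mu/0Ld/0B | 0r 1w}

issued = [0, 1, 2, 5]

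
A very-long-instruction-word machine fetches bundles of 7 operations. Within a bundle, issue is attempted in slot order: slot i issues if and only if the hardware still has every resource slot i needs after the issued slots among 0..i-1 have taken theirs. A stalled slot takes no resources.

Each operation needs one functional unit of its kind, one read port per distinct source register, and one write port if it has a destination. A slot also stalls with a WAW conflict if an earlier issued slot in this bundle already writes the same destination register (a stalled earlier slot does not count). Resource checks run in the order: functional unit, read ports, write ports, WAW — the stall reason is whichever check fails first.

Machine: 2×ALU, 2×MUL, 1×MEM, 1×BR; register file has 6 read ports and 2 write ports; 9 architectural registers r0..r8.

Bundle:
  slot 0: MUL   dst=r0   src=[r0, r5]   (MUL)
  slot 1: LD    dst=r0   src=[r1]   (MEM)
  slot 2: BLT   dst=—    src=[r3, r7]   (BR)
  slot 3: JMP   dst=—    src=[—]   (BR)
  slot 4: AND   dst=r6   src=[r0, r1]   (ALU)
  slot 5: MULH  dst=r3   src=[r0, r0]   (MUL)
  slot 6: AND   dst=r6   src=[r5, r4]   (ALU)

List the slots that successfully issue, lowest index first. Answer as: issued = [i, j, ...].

issued = [0, 2, 4]

(0) want 1×MUL +2rd +1wr — yes → AL2|MU1|ME1|BR1|rd4|wr1
(1) want 1×MEM +1rd +1wr — WAW → AL2|MU1|ME1|BR1|rd4|wr1
(2) want 1×BR +2rd +0wr — yes → AL2|MU1|ME1|BR0|rd2|wr1
(3) want 1×BR +0rd +0wr — FU → AL2|MU1|ME1|BR0|rd2|wr1
(4) want 1×ALU +2rd +1wr — yes → AL1|MU1|ME1|BR0|rd0|wr0
(5) want 1×MUL +1rd +1wr — RD_PORT → AL1|MU1|ME1|BR0|rd0|wr0
(6) want 1×ALU +2rd +1wr — RD_PORT → AL1|MU1|ME1|BR0|rd0|wr0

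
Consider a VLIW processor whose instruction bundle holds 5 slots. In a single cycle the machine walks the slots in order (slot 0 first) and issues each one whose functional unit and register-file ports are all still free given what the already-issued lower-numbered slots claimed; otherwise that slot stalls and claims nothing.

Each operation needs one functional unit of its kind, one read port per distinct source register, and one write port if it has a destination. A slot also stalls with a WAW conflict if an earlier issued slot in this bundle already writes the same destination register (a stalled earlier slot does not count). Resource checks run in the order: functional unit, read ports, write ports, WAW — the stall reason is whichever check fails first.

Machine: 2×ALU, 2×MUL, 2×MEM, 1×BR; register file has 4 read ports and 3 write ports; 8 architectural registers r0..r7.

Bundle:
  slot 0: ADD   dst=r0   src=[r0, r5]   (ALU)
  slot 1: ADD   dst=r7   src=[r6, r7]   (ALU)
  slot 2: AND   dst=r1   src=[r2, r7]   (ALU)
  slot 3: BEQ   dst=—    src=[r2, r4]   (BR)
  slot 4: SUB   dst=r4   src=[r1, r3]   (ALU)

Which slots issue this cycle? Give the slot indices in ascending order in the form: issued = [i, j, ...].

  0. ALU→r0 ⇒ go  {1A/2Mu/2Ld/1B | 2r 2w}
  1. ALU→r7 ⇒ go  {0A/2Mu/2Ld/1B | 0r 1w}
  2. ALU→r1 ⇒ no(FU)  {0A/2Mu/2Ld/1B | 0r 1w}
  3. BR ⇒ no(RD_PORT)  {0A/2Mu/2Ld/1B | 0r 1w}
  4. ALU→r4 ⇒ no(FU)  {0A/2Mu/2Ld/1B | 0r 1w}

issued = [0, 1]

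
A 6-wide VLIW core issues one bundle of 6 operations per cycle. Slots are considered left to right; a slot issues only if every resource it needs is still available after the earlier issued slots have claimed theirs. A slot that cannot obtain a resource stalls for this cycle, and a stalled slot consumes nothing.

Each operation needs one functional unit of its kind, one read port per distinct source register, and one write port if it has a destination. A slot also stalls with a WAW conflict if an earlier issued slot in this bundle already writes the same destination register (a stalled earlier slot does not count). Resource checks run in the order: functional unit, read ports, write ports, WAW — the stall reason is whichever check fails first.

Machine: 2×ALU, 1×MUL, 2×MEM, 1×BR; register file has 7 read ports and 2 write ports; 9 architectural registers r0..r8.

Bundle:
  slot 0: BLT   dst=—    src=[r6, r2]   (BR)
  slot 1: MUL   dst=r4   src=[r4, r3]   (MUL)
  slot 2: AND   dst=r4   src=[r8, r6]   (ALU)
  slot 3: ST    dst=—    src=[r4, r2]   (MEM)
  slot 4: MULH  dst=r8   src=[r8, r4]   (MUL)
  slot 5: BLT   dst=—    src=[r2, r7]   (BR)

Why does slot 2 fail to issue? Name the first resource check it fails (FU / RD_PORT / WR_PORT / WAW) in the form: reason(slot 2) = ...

slot 0 (BR): ISSUE — free A2,Mu1,Ld2,B0 rp5 wp2
slot 1 (MUL): ISSUE — free A2,Mu0,Ld2,B0 rp3 wp1
slot 2 (ALU): stall WAW — free A2,Mu0,Ld2,B0 rp3 wp1
slot 3 (MEM): ISSUE — free A2,Mu0,Ld1,B0 rp1 wp1
slot 4 (MUL): stall FU — free A2,Mu0,Ld1,B0 rp1 wp1
slot 5 (BR): stall FU — free A2,Mu0,Ld1,B0 rp1 wp1

reason(slot 2) = WAW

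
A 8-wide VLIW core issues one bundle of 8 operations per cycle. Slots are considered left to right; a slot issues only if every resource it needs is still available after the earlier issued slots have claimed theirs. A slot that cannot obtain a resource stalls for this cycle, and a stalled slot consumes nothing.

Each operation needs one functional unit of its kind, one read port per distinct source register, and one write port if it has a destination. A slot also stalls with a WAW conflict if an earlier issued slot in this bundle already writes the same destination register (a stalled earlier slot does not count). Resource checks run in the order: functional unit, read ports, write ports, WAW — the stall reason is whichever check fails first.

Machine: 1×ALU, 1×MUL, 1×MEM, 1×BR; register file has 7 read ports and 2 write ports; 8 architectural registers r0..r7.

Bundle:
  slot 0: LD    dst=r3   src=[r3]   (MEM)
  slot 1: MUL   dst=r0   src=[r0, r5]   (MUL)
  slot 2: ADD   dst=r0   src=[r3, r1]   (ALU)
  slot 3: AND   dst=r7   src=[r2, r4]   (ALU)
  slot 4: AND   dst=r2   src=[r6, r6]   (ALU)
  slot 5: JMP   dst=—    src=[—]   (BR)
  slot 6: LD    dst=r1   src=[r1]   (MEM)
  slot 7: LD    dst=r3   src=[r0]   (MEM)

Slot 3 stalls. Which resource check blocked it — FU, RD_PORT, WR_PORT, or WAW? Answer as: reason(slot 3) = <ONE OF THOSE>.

#0 MEM src=r3 dispatched  <A:1 Mu:1 Ld:0 B:1 rd:6 wr:1>
#1 MUL src=r0,r5 dispatched  <A:1 Mu:0 Ld:0 B:1 rd:4 wr:0>
#2 ALU src=r3,r1 held:WR_PORT  <A:1 Mu:0 Ld:0 B:1 rd:4 wr:0>
#3 ALU src=r2,r4 held:WR_PORT  <A:1 Mu:0 Ld:0 B:1 rd:4 wr:0>
#4 ALU src=r6,r6 held:WR_PORT  <A:1 Mu:0 Ld:0 B:1 rd:4 wr:0>
#5 BR src=- dispatched  <A:1 Mu:0 Ld:0 B:0 rd:4 wr:0>
#6 MEM src=r1 held:FU  <A:1 Mu:0 Ld:0 B:0 rd:4 wr:0>
#7 MEM src=r0 held:FU  <A:1 Mu:0 Ld:0 B:0 rd:4 wr:0>

reason(slot 3) = WR_PORT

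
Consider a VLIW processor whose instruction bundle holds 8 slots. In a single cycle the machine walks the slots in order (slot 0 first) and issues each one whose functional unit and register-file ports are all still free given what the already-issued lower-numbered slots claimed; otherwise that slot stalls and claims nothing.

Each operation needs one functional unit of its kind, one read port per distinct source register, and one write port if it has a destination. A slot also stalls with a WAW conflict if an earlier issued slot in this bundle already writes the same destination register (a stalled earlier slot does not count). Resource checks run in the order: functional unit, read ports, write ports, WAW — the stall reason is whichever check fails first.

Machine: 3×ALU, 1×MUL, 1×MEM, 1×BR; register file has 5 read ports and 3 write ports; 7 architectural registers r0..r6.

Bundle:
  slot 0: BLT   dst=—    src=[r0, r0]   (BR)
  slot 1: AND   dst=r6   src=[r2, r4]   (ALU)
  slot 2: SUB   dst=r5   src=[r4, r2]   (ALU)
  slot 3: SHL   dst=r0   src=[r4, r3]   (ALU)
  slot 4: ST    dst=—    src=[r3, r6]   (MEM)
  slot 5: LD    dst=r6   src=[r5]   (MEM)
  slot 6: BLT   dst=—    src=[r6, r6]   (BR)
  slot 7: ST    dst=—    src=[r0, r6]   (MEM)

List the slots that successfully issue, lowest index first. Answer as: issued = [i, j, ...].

#0 BR src=r0,r0 dispatched  <A:3 Mu:1 Ld:1 B:0 rd:4 wr:3>
#1 ALU src=r2,r4 dispatched  <A:2 Mu:1 Ld:1 B:0 rd:2 wr:2>
#2 ALU src=r4,r2 dispatched  <A:1 Mu:1 Ld:1 B:0 rd:0 wr:1>
#3 ALU src=r4,r3 held:RD_PORT  <A:1 Mu:1 Ld:1 B:0 rd:0 wr:1>
#4 MEM src=r3,r6 held:RD_PORT  <A:1 Mu:1 Ld:1 B:0 rd:0 wr:1>
#5 MEM src=r5 held:RD_PORT  <A:1 Mu:1 Ld:1 B:0 rd:0 wr:1>
#6 BR src=r6,r6 held:FU  <A:1 Mu:1 Ld:1 B:0 rd:0 wr:1>
#7 MEM src=r0,r6 held:RD_PORT  <A:1 Mu:1 Ld:1 B:0 rd:0 wr:1>

issued = [0, 1, 2]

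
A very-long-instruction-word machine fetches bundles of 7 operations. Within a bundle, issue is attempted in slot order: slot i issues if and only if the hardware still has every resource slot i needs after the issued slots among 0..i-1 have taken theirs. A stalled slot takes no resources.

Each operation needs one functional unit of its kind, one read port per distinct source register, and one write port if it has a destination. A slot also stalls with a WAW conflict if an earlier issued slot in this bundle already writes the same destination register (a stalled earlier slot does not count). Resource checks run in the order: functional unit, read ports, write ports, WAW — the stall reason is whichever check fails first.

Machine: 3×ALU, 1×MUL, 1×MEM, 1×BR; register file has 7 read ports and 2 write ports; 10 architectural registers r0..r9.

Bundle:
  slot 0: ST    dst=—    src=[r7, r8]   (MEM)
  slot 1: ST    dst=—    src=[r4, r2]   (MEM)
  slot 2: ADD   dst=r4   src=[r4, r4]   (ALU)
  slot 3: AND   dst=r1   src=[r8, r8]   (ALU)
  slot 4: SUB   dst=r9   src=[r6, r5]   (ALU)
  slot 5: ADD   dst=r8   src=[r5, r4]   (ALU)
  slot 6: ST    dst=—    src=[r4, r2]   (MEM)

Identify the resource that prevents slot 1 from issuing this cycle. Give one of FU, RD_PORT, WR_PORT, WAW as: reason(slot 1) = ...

reason(slot 1) = FU

[0] MEM needs rd=2 wr=0: ok; after: ALU=3 MUL=1 MEM=0 BR=1, R=5, W=2
[1] MEM needs rd=2 wr=0: FU; after: ALU=3 MUL=1 MEM=0 BR=1, R=5, W=2
[2] ALU needs rd=1 wr=1: ok; after: ALU=2 MUL=1 MEM=0 BR=1, R=4, W=1
[3] ALU needs rd=1 wr=1: ok; after: ALU=1 MUL=1 MEM=0 BR=1, R=3, W=0
[4] ALU needs rd=2 wr=1: WR_PORT; after: ALU=1 MUL=1 MEM=0 BR=1, R=3, W=0
[5] ALU needs rd=2 wr=1: WR_PORT; after: ALU=1 MUL=1 MEM=0 BR=1, R=3, W=0
[6] MEM needs rd=2 wr=0: FU; after: ALU=1 MUL=1 MEM=0 BR=1, R=3, W=0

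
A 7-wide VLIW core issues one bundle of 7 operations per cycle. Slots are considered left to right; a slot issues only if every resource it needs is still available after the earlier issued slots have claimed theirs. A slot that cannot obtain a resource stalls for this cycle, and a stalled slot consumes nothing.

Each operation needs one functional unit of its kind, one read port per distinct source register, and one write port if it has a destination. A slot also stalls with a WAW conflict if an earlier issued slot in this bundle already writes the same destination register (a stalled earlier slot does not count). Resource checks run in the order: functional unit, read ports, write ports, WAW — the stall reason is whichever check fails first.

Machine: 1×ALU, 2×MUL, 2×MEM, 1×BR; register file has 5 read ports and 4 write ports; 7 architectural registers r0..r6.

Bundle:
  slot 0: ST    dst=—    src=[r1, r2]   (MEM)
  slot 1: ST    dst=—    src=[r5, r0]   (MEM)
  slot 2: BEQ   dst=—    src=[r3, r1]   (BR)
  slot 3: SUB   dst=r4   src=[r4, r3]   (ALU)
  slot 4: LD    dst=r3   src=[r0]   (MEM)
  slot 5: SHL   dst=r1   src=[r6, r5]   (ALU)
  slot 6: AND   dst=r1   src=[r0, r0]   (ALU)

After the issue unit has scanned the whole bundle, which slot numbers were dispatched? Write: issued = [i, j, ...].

  0. MEM ⇒ go  {1A/2Mu/1Ld/1B | 3r 4w}
  1. MEM ⇒ go  {1A/2Mu/0Ld/1B | 1r 4w}
  2. BR ⇒ no(RD_PORT)  {1A/2Mu/0Ld/1B | 1r 4w}
  3. ALU→r4 ⇒ no(RD_PORT)  {1A/2Mu/0Ld/1B | 1r 4w}
  4. MEM→r3 ⇒ no(FU)  {1A/2Mu/0Ld/1B | 1r 4w}
  5. ALU→r1 ⇒ no(RD_PORT)  {1A/2Mu/0Ld/1B | 1r 4w}
  6. ALU→r1 ⇒ go  {0A/2Mu/0Ld/1B | 0r 3w}

issued = [0, 1, 6]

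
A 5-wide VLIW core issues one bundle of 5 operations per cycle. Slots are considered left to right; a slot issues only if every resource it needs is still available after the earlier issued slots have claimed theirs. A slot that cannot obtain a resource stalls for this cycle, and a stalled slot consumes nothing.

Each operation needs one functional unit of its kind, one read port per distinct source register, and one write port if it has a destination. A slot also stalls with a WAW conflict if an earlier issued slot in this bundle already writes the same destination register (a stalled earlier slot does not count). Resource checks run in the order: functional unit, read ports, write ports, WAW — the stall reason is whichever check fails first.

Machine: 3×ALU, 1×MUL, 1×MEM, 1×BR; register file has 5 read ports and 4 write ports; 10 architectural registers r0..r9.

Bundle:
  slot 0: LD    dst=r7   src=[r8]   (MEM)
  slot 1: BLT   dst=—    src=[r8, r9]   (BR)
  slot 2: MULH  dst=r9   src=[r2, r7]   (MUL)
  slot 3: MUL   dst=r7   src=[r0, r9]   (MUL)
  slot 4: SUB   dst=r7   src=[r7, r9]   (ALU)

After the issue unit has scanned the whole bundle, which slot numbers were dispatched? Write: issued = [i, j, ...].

[0] MEM needs rd=1 wr=1: ok; after: ALU=3 MUL=1 MEM=0 BR=1, R=4, W=3
[1] BR needs rd=2 wr=0: ok; after: ALU=3 MUL=1 MEM=0 BR=0, R=2, W=3
[2] MUL needs rd=2 wr=1: ok; after: ALU=3 MUL=0 MEM=0 BR=0, R=0, W=2
[3] MUL needs rd=2 wr=1: FU; after: ALU=3 MUL=0 MEM=0 BR=0, R=0, W=2
[4] ALU needs rd=2 wr=1: RD_PORT; after: ALU=3 MUL=0 MEM=0 BR=0, R=0, W=2

issued = [0, 1, 2]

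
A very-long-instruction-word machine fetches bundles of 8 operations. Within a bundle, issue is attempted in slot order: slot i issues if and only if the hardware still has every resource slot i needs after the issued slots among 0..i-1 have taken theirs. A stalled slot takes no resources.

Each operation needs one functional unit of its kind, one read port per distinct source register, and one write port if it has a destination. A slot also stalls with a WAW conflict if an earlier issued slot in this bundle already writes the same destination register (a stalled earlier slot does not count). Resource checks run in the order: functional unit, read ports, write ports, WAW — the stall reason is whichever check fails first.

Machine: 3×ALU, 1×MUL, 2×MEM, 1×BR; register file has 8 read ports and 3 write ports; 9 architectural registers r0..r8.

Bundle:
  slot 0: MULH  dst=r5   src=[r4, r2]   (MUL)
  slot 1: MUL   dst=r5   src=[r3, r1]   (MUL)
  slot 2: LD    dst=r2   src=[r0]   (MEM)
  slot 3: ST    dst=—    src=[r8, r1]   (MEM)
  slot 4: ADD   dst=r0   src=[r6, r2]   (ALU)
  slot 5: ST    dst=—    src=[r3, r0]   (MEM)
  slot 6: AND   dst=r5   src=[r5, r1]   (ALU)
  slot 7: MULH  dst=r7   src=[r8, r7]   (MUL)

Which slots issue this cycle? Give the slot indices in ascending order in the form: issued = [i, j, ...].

issued = [0, 2, 3, 4]

[0] MUL needs rd=2 wr=1: ok; after: ALU=3 MUL=0 MEM=2 BR=1, R=6, W=2
[1] MUL needs rd=2 wr=1: FU; after: ALU=3 MUL=0 MEM=2 BR=1, R=6, W=2
[2] MEM needs rd=1 wr=1: ok; after: ALU=3 MUL=0 MEM=1 BR=1, R=5, W=1
[3] MEM needs rd=2 wr=0: ok; after: ALU=3 MUL=0 MEM=0 BR=1, R=3, W=1
[4] ALU needs rd=2 wr=1: ok; after: ALU=2 MUL=0 MEM=0 BR=1, R=1, W=0
[5] MEM needs rd=2 wr=0: FU; after: ALU=2 MUL=0 MEM=0 BR=1, R=1, W=0
[6] ALU needs rd=2 wr=1: RD_PORT; after: ALU=2 MUL=0 MEM=0 BR=1, R=1, W=0
[7] MUL needs rd=2 wr=1: FU; after: ALU=2 MUL=0 MEM=0 BR=1, R=1, W=0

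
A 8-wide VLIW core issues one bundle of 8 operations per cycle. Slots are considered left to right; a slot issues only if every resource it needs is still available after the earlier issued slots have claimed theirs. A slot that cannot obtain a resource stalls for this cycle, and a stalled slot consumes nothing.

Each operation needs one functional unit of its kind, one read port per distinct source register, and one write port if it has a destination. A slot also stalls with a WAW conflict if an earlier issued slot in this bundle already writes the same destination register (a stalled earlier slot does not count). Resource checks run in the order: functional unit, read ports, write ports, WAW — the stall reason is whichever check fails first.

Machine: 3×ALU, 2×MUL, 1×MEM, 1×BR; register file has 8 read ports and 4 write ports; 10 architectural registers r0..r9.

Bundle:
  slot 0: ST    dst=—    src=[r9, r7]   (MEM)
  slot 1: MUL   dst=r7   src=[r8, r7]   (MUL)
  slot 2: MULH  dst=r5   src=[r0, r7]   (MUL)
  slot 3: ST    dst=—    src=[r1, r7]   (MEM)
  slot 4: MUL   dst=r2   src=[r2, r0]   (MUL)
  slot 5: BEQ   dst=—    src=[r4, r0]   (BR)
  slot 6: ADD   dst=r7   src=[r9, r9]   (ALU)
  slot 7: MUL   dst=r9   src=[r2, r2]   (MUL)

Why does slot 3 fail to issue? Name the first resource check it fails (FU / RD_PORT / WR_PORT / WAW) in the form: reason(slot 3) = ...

reason(slot 3) = FU

  0. MEM ⇒ go  {3A/2Mu/0Ld/1B | 6r 4w}
  1. MUL→r7 ⇒ go  {3A/1Mu/0Ld/1B | 4r 3w}
  2. MUL→r5 ⇒ go  {3A/0Mu/0Ld/1B | 2r 2w}
  3. MEM ⇒ no(FU)  {3A/0Mu/0Ld/1B | 2r 2w}
  4. MUL→r2 ⇒ no(FU)  {3A/0Mu/0Ld/1B | 2r 2w}
  5. BR ⇒ go  {3A/0Mu/0Ld/0B | 0r 2w}
  6. ALU→r7 ⇒ no(RD_PORT)  {3A/0Mu/0Ld/0B | 0r 2w}
  7. MUL→r9 ⇒ no(FU)  {3A/0Mu/0Ld/0B | 0r 2w}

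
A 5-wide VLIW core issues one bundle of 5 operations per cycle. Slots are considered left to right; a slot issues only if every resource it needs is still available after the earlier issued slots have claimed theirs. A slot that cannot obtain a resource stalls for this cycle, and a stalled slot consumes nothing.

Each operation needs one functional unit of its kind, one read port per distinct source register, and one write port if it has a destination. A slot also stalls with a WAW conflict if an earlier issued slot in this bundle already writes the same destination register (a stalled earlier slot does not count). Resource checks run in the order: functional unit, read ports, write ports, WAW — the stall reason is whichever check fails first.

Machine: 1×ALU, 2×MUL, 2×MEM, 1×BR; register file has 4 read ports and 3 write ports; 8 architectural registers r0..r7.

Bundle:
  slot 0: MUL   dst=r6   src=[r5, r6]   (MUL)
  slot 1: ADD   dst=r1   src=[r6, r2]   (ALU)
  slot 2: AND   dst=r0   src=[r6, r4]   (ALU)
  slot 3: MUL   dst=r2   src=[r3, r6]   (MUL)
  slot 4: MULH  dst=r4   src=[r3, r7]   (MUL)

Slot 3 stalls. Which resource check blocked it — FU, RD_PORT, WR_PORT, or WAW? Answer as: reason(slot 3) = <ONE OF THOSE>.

reason(slot 3) = RD_PORT

(0) want 1×MUL +2rd +1wr — yes → AL1|MU1|ME2|BR1|rd2|wr2
(1) want 1×ALU +2rd +1wr — yes → AL0|MU1|ME2|BR1|rd0|wr1
(2) want 1×ALU +2rd +1wr — FU → AL0|MU1|ME2|BR1|rd0|wr1
(3) want 1×MUL +2rd +1wr — RD_PORT → AL0|MU1|ME2|BR1|rd0|wr1
(4) want 1×MUL +2rd +1wr — RD_PORT → AL0|MU1|ME2|BR1|rd0|wr1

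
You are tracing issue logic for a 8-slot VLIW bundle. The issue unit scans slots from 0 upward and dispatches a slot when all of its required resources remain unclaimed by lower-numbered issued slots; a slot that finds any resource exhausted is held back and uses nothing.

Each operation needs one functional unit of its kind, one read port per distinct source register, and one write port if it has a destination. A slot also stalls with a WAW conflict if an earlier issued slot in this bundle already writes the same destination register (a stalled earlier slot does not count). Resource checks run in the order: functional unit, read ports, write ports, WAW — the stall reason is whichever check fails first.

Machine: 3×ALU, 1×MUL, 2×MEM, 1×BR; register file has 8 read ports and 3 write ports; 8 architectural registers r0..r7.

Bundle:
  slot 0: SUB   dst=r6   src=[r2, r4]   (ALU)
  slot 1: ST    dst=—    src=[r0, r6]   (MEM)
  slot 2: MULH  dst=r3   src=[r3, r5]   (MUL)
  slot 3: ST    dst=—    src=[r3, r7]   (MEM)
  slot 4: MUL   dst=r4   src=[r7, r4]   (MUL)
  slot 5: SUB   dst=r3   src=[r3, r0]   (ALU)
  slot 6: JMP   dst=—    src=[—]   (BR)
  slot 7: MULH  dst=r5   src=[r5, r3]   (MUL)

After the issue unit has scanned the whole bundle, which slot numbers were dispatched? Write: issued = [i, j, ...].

#0 ALU src=r2,r4 dispatched  <A:2 Mu:1 Ld:2 B:1 rd:6 wr:2>
#1 MEM src=r0,r6 dispatched  <A:2 Mu:1 Ld:1 B:1 rd:4 wr:2>
#2 MUL src=r3,r5 dispatched  <A:2 Mu:0 Ld:1 B:1 rd:2 wr:1>
#3 MEM src=r3,r7 dispatched  <A:2 Mu:0 Ld:0 B:1 rd:0 wr:1>
#4 MUL src=r7,r4 held:FU  <A:2 Mu:0 Ld:0 B:1 rd:0 wr:1>
#5 ALU src=r3,r0 held:RD_PORT  <A:2 Mu:0 Ld:0 B:1 rd:0 wr:1>
#6 BR src=- dispatched  <A:2 Mu:0 Ld:0 B:0 rd:0 wr:1>
#7 MUL src=r5,r3 held:FU  <A:2 Mu:0 Ld:0 B:0 rd:0 wr:1>

issued = [0, 1, 2, 3, 6]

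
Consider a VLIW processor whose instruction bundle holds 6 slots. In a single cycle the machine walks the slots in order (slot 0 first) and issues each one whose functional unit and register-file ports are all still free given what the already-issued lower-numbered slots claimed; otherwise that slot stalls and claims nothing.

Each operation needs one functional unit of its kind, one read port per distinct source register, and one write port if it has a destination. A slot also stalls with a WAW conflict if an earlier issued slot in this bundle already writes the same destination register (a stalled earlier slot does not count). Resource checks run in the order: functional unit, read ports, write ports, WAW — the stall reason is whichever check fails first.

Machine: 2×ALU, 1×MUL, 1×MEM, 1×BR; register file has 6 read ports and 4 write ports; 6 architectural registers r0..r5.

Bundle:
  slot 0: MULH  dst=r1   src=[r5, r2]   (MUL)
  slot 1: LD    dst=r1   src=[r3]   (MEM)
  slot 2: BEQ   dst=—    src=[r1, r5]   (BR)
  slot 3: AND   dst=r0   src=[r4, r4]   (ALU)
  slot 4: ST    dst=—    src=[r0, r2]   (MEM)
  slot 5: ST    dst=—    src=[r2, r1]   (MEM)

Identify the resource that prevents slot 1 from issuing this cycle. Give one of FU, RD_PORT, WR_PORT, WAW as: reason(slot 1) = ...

reason(slot 1) = WAW

[0] MUL needs rd=2 wr=1: ok; after: ALU=2 MUL=0 MEM=1 BR=1, R=4, W=3
[1] MEM needs rd=1 wr=1: WAW; after: ALU=2 MUL=0 MEM=1 BR=1, R=4, W=3
[2] BR needs rd=2 wr=0: ok; after: ALU=2 MUL=0 MEM=1 BR=0, R=2, W=3
[3] ALU needs rd=1 wr=1: ok; after: ALU=1 MUL=0 MEM=1 BR=0, R=1, W=2
[4] MEM needs rd=2 wr=0: RD_PORT; after: ALU=1 MUL=0 MEM=1 BR=0, R=1, W=2
[5] MEM needs rd=2 wr=0: RD_PORT; after: ALU=1 MUL=0 MEM=1 BR=0, R=1, W=2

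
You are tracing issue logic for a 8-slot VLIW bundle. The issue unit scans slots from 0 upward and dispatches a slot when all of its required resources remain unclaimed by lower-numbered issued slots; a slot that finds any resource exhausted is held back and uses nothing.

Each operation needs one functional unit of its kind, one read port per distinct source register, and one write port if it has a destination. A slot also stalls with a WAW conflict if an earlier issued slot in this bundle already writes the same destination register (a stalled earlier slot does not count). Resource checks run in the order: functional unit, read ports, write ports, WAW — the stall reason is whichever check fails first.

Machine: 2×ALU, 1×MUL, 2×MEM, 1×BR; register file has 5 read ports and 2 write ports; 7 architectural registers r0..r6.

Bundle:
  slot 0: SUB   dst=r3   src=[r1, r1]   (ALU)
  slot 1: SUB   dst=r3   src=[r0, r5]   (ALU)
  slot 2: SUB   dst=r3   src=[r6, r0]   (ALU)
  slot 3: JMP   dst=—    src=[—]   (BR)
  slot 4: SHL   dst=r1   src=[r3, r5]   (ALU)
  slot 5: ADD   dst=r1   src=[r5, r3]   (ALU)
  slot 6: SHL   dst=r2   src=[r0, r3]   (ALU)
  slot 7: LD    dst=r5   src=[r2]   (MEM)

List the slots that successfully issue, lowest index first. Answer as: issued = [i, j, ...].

issued = [0, 3, 4]

[0] ALU needs rd=1 wr=1: ok; after: ALU=1 MUL=1 MEM=2 BR=1, R=4, W=1
[1] ALU needs rd=2 wr=1: WAW; after: ALU=1 MUL=1 MEM=2 BR=1, R=4, W=1
[2] ALU needs rd=2 wr=1: WAW; after: ALU=1 MUL=1 MEM=2 BR=1, R=4, W=1
[3] BR needs rd=0 wr=0: ok; after: ALU=1 MUL=1 MEM=2 BR=0, R=4, W=1
[4] ALU needs rd=2 wr=1: ok; after: ALU=0 MUL=1 MEM=2 BR=0, R=2, W=0
[5] ALU needs rd=2 wr=1: FU; after: ALU=0 MUL=1 MEM=2 BR=0, R=2, W=0
[6] ALU needs rd=2 wr=1: FU; after: ALU=0 MUL=1 MEM=2 BR=0, R=2, W=0
[7] MEM needs rd=1 wr=1: WR_PORT; after: ALU=0 MUL=1 MEM=2 BR=0, R=2, W=0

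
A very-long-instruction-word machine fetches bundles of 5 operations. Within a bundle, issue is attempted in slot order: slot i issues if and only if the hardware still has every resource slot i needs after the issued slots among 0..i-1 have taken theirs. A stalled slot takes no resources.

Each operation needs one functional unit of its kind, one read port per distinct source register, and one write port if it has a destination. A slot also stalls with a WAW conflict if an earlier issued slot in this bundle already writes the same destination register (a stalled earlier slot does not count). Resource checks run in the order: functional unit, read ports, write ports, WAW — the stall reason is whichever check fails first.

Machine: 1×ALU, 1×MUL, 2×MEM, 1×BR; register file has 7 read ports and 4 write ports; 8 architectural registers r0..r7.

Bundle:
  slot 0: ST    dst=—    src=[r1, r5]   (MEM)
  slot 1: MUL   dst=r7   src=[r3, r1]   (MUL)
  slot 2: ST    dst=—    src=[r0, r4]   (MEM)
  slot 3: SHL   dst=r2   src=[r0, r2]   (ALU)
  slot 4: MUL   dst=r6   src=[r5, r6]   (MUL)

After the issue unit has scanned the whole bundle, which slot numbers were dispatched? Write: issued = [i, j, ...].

issued = [0, 1, 2]

[0] MEM needs rd=2 wr=0: ok; after: ALU=1 MUL=1 MEM=1 BR=1, R=5, W=4
[1] MUL needs rd=2 wr=1: ok; after: ALU=1 MUL=0 MEM=1 BR=1, R=3, W=3
[2] MEM needs rd=2 wr=0: ok; after: ALU=1 MUL=0 MEM=0 BR=1, R=1, W=3
[3] ALU needs rd=2 wr=1: RD_PORT; after: ALU=1 MUL=0 MEM=0 BR=1, R=1, W=3
[4] MUL needs rd=2 wr=1: FU; after: ALU=1 MUL=0 MEM=0 BR=1, R=1, W=3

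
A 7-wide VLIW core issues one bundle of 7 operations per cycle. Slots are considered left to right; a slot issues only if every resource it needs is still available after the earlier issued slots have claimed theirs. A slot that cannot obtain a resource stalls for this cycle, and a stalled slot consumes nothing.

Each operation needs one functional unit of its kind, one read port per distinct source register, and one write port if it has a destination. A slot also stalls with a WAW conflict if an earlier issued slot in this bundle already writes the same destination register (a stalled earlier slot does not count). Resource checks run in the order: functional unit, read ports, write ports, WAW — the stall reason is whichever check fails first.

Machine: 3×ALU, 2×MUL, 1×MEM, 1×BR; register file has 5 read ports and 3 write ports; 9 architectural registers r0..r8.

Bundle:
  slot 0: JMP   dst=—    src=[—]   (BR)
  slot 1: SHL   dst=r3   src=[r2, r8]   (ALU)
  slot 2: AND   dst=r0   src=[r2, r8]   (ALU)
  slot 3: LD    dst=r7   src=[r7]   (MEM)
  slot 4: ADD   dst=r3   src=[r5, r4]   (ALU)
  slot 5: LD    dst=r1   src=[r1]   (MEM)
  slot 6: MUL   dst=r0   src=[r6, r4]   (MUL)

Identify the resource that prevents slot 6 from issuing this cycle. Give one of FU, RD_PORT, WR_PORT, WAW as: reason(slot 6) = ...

reason(slot 6) = RD_PORT

slot 0 (BR): ISSUE — free A3,Mu2,Ld1,B0 rp5 wp3
slot 1 (ALU): ISSUE — free A2,Mu2,Ld1,B0 rp3 wp2
slot 2 (ALU): ISSUE — free A1,Mu2,Ld1,B0 rp1 wp1
slot 3 (MEM): ISSUE — free A1,Mu2,Ld0,B0 rp0 wp0
slot 4 (ALU): stall RD_PORT — free A1,Mu2,Ld0,B0 rp0 wp0
slot 5 (MEM): stall FU — free A1,Mu2,Ld0,B0 rp0 wp0
slot 6 (MUL): stall RD_PORT — free A1,Mu2,Ld0,B0 rp0 wp0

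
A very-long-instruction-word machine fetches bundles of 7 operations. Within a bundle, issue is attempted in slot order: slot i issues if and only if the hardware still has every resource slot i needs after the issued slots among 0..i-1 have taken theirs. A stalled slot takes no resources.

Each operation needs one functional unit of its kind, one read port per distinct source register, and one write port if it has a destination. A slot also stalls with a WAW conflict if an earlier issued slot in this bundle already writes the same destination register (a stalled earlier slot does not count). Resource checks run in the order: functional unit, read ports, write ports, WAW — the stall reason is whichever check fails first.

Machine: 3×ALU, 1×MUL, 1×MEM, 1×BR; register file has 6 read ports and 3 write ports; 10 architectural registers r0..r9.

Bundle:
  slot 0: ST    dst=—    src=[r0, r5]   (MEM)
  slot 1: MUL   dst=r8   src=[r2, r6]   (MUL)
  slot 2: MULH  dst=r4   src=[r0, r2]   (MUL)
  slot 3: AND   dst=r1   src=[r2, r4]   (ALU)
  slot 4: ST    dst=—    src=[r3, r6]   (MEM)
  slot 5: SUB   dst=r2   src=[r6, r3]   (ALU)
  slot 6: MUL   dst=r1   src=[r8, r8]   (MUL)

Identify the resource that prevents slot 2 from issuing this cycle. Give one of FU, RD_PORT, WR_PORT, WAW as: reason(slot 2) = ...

  0. MEM ⇒ go  {3A/1Mu/0Ld/1B | 4r 3w}
  1. MUL→r8 ⇒ go  {3A/0Mu/0Ld/1B | 2r 2w}
  2. MUL→r4 ⇒ no(FU)  {3A/0Mu/0Ld/1B | 2r 2w}
  3. ALU→r1 ⇒ go  {2A/0Mu/0Ld/1B | 0r 1w}
  4. MEM ⇒ no(FU)  {2A/0Mu/0Ld/1B | 0r 1w}
  5. ALU→r2 ⇒ no(RD_PORT)  {2A/0Mu/0Ld/1B | 0r 1w}
  6. MUL→r1 ⇒ no(FU)  {2A/0Mu/0Ld/1B | 0r 1w}

reason(slot 2) = FU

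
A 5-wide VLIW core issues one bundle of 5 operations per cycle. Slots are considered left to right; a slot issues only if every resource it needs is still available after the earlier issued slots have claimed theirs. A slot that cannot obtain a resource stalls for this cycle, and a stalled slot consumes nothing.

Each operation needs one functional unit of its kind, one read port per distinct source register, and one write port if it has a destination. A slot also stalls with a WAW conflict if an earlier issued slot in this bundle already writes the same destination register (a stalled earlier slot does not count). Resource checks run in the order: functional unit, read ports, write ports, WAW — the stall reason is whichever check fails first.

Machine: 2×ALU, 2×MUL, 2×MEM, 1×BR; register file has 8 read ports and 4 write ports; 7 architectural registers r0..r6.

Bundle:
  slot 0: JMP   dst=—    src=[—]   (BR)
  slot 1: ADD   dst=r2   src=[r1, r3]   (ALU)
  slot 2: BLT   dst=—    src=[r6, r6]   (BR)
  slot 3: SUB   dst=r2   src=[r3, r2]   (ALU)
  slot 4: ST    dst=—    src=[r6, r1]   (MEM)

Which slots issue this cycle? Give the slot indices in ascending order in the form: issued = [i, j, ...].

issued = [0, 1, 4]

#0 BR src=- dispatched  <A:2 Mu:2 Ld:2 B:0 rd:8 wr:4>
#1 ALU src=r1,r3 dispatched  <A:1 Mu:2 Ld:2 B:0 rd:6 wr:3>
#2 BR src=r6,r6 held:FU  <A:1 Mu:2 Ld:2 B:0 rd:6 wr:3>
#3 ALU src=r3,r2 held:WAW  <A:1 Mu:2 Ld:2 B:0 rd:6 wr:3>
#4 MEM src=r6,r1 dispatched  <A:1 Mu:2 Ld:1 B:0 rd:4 wr:3>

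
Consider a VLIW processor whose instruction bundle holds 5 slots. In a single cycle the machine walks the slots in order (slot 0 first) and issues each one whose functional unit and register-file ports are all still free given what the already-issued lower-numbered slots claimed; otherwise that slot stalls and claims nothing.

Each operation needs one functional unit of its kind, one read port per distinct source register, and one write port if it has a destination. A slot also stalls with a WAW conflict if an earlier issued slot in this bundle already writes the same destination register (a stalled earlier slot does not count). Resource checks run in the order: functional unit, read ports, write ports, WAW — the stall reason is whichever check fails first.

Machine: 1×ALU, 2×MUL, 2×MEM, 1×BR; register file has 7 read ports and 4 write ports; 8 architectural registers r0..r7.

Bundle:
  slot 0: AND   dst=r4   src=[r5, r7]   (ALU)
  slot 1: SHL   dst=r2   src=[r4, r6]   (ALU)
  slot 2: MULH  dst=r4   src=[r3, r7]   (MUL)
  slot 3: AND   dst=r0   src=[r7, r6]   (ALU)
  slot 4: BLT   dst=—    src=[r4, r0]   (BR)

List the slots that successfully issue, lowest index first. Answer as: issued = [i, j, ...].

issued = [0, 4]

(0) want 1×ALU +2rd +1wr — yes → AL0|MU2|ME2|BR1|rd5|wr3
(1) want 1×ALU +2rd +1wr — FU → AL0|MU2|ME2|BR1|rd5|wr3
(2) want 1×MUL +2rd +1wr — WAW → AL0|MU2|ME2|BR1|rd5|wr3
(3) want 1×ALU +2rd +1wr — FU → AL0|MU2|ME2|BR1|rd5|wr3
(4) want 1×BR +2rd +0wr — yes → AL0|MU2|ME2|BR0|rd3|wr3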